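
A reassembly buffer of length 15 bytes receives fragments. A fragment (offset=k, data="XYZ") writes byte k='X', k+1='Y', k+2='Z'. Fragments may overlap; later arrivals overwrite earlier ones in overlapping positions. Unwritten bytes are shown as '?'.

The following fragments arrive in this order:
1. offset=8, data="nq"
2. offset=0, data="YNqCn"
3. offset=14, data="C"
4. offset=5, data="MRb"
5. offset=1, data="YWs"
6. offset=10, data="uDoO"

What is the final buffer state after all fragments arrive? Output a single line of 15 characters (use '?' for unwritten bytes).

Fragment 1: offset=8 data="nq" -> buffer=????????nq?????
Fragment 2: offset=0 data="YNqCn" -> buffer=YNqCn???nq?????
Fragment 3: offset=14 data="C" -> buffer=YNqCn???nq????C
Fragment 4: offset=5 data="MRb" -> buffer=YNqCnMRbnq????C
Fragment 5: offset=1 data="YWs" -> buffer=YYWsnMRbnq????C
Fragment 6: offset=10 data="uDoO" -> buffer=YYWsnMRbnquDoOC

Answer: YYWsnMRbnquDoOC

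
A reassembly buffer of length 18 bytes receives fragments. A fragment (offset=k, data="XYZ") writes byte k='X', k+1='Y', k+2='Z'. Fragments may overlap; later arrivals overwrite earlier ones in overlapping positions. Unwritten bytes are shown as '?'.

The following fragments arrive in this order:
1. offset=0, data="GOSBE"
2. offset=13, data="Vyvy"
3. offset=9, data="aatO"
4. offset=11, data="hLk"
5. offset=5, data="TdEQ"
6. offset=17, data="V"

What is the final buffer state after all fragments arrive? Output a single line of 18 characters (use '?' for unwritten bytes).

Fragment 1: offset=0 data="GOSBE" -> buffer=GOSBE?????????????
Fragment 2: offset=13 data="Vyvy" -> buffer=GOSBE????????Vyvy?
Fragment 3: offset=9 data="aatO" -> buffer=GOSBE????aatOVyvy?
Fragment 4: offset=11 data="hLk" -> buffer=GOSBE????aahLkyvy?
Fragment 5: offset=5 data="TdEQ" -> buffer=GOSBETdEQaahLkyvy?
Fragment 6: offset=17 data="V" -> buffer=GOSBETdEQaahLkyvyV

Answer: GOSBETdEQaahLkyvyV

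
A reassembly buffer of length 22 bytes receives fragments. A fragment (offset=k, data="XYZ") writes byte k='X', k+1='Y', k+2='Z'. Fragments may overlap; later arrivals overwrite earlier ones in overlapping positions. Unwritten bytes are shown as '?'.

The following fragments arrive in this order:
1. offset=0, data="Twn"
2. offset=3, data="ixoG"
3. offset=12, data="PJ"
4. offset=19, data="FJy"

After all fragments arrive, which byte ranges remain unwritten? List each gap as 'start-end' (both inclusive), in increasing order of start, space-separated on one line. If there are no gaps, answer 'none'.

Fragment 1: offset=0 len=3
Fragment 2: offset=3 len=4
Fragment 3: offset=12 len=2
Fragment 4: offset=19 len=3
Gaps: 7-11 14-18

Answer: 7-11 14-18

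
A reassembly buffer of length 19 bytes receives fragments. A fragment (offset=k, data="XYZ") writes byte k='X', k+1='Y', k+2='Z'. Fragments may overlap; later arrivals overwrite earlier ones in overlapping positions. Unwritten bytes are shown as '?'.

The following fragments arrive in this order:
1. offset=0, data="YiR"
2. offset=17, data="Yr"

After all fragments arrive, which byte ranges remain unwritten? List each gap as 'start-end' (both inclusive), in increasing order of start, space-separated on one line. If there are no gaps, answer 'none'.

Fragment 1: offset=0 len=3
Fragment 2: offset=17 len=2
Gaps: 3-16

Answer: 3-16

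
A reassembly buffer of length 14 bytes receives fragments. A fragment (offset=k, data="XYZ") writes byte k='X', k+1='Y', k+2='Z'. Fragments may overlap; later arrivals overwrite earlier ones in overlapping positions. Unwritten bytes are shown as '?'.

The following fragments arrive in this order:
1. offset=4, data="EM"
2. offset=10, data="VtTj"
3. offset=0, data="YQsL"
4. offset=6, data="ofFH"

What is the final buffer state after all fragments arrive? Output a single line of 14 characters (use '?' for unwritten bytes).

Answer: YQsLEMofFHVtTj

Derivation:
Fragment 1: offset=4 data="EM" -> buffer=????EM????????
Fragment 2: offset=10 data="VtTj" -> buffer=????EM????VtTj
Fragment 3: offset=0 data="YQsL" -> buffer=YQsLEM????VtTj
Fragment 4: offset=6 data="ofFH" -> buffer=YQsLEMofFHVtTj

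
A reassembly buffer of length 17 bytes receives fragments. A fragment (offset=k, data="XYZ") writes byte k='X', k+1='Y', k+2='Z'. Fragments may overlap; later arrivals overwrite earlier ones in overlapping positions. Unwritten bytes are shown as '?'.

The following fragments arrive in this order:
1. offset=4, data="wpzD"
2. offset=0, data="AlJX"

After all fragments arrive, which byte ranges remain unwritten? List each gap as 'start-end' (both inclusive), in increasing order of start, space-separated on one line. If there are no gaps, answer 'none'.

Answer: 8-16

Derivation:
Fragment 1: offset=4 len=4
Fragment 2: offset=0 len=4
Gaps: 8-16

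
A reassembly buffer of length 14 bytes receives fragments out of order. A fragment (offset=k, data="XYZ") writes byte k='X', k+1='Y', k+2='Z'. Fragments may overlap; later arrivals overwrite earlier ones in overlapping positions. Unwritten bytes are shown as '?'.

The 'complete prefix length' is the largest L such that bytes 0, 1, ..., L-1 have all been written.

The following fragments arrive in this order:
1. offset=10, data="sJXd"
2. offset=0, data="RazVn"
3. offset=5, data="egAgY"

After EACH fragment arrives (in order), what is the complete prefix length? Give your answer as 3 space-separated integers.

Answer: 0 5 14

Derivation:
Fragment 1: offset=10 data="sJXd" -> buffer=??????????sJXd -> prefix_len=0
Fragment 2: offset=0 data="RazVn" -> buffer=RazVn?????sJXd -> prefix_len=5
Fragment 3: offset=5 data="egAgY" -> buffer=RazVnegAgYsJXd -> prefix_len=14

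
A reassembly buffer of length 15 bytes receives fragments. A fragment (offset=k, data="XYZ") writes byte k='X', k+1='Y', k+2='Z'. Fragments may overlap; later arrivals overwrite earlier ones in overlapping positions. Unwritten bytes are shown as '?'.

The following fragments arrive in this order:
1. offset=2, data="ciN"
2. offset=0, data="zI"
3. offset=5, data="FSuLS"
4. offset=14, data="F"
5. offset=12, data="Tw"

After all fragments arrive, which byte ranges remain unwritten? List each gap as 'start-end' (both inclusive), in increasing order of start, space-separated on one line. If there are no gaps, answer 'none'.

Fragment 1: offset=2 len=3
Fragment 2: offset=0 len=2
Fragment 3: offset=5 len=5
Fragment 4: offset=14 len=1
Fragment 5: offset=12 len=2
Gaps: 10-11

Answer: 10-11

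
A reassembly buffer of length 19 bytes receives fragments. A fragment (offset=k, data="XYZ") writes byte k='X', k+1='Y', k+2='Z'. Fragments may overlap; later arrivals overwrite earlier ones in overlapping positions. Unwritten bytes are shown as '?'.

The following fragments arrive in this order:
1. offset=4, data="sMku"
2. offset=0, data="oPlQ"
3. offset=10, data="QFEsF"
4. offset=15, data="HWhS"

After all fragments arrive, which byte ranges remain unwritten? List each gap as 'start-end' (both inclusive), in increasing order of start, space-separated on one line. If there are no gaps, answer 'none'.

Fragment 1: offset=4 len=4
Fragment 2: offset=0 len=4
Fragment 3: offset=10 len=5
Fragment 4: offset=15 len=4
Gaps: 8-9

Answer: 8-9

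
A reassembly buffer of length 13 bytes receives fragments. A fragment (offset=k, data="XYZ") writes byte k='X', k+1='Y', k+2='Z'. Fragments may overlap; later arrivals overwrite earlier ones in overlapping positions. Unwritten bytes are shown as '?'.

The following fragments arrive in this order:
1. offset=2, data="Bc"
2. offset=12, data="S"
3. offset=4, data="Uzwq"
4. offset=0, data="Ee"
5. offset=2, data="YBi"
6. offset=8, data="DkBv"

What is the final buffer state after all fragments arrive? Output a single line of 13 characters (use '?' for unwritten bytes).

Answer: EeYBizwqDkBvS

Derivation:
Fragment 1: offset=2 data="Bc" -> buffer=??Bc?????????
Fragment 2: offset=12 data="S" -> buffer=??Bc????????S
Fragment 3: offset=4 data="Uzwq" -> buffer=??BcUzwq????S
Fragment 4: offset=0 data="Ee" -> buffer=EeBcUzwq????S
Fragment 5: offset=2 data="YBi" -> buffer=EeYBizwq????S
Fragment 6: offset=8 data="DkBv" -> buffer=EeYBizwqDkBvS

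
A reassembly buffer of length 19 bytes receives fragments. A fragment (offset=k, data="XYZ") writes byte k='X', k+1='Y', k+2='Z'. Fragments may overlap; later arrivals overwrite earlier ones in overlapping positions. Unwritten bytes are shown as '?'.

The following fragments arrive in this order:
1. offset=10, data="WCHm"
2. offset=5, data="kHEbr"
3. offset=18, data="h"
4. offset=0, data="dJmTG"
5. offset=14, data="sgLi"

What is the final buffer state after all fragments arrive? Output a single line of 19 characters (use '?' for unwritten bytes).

Answer: dJmTGkHEbrWCHmsgLih

Derivation:
Fragment 1: offset=10 data="WCHm" -> buffer=??????????WCHm?????
Fragment 2: offset=5 data="kHEbr" -> buffer=?????kHEbrWCHm?????
Fragment 3: offset=18 data="h" -> buffer=?????kHEbrWCHm????h
Fragment 4: offset=0 data="dJmTG" -> buffer=dJmTGkHEbrWCHm????h
Fragment 5: offset=14 data="sgLi" -> buffer=dJmTGkHEbrWCHmsgLih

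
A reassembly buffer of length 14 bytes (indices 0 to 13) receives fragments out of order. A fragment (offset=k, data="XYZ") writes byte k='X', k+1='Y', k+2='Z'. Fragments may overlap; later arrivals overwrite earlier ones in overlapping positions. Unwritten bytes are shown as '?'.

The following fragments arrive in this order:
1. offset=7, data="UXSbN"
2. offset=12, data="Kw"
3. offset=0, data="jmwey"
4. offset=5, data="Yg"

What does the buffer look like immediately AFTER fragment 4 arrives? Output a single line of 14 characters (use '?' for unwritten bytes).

Fragment 1: offset=7 data="UXSbN" -> buffer=???????UXSbN??
Fragment 2: offset=12 data="Kw" -> buffer=???????UXSbNKw
Fragment 3: offset=0 data="jmwey" -> buffer=jmwey??UXSbNKw
Fragment 4: offset=5 data="Yg" -> buffer=jmweyYgUXSbNKw

Answer: jmweyYgUXSbNKw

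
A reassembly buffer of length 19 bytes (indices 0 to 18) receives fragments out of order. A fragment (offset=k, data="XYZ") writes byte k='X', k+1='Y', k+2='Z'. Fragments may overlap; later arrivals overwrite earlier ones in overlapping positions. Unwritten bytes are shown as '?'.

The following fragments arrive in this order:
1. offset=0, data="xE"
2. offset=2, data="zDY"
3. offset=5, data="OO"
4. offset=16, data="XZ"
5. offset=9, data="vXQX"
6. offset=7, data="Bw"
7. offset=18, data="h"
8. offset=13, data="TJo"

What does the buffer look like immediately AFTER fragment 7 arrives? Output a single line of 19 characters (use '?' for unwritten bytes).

Fragment 1: offset=0 data="xE" -> buffer=xE?????????????????
Fragment 2: offset=2 data="zDY" -> buffer=xEzDY??????????????
Fragment 3: offset=5 data="OO" -> buffer=xEzDYOO????????????
Fragment 4: offset=16 data="XZ" -> buffer=xEzDYOO?????????XZ?
Fragment 5: offset=9 data="vXQX" -> buffer=xEzDYOO??vXQX???XZ?
Fragment 6: offset=7 data="Bw" -> buffer=xEzDYOOBwvXQX???XZ?
Fragment 7: offset=18 data="h" -> buffer=xEzDYOOBwvXQX???XZh

Answer: xEzDYOOBwvXQX???XZh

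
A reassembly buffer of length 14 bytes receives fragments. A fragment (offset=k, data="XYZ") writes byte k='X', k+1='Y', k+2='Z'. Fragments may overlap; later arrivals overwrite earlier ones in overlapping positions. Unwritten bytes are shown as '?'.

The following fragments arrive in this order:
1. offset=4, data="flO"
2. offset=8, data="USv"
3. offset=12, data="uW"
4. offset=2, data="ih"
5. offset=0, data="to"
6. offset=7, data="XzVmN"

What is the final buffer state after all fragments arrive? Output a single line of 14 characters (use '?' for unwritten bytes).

Fragment 1: offset=4 data="flO" -> buffer=????flO???????
Fragment 2: offset=8 data="USv" -> buffer=????flO?USv???
Fragment 3: offset=12 data="uW" -> buffer=????flO?USv?uW
Fragment 4: offset=2 data="ih" -> buffer=??ihflO?USv?uW
Fragment 5: offset=0 data="to" -> buffer=toihflO?USv?uW
Fragment 6: offset=7 data="XzVmN" -> buffer=toihflOXzVmNuW

Answer: toihflOXzVmNuW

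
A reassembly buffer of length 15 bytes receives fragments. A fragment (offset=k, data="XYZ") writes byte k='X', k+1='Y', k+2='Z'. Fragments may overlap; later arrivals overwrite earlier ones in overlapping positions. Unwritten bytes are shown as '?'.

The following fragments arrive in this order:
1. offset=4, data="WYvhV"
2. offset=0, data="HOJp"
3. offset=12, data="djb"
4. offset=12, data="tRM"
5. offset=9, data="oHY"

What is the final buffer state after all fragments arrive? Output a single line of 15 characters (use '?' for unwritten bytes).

Fragment 1: offset=4 data="WYvhV" -> buffer=????WYvhV??????
Fragment 2: offset=0 data="HOJp" -> buffer=HOJpWYvhV??????
Fragment 3: offset=12 data="djb" -> buffer=HOJpWYvhV???djb
Fragment 4: offset=12 data="tRM" -> buffer=HOJpWYvhV???tRM
Fragment 5: offset=9 data="oHY" -> buffer=HOJpWYvhVoHYtRM

Answer: HOJpWYvhVoHYtRM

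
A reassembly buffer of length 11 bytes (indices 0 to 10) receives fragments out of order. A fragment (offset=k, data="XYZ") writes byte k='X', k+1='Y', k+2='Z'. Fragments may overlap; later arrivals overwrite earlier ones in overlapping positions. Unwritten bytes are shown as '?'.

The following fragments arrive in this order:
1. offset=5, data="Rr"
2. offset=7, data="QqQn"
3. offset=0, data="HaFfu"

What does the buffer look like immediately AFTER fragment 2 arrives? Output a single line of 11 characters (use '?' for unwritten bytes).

Fragment 1: offset=5 data="Rr" -> buffer=?????Rr????
Fragment 2: offset=7 data="QqQn" -> buffer=?????RrQqQn

Answer: ?????RrQqQn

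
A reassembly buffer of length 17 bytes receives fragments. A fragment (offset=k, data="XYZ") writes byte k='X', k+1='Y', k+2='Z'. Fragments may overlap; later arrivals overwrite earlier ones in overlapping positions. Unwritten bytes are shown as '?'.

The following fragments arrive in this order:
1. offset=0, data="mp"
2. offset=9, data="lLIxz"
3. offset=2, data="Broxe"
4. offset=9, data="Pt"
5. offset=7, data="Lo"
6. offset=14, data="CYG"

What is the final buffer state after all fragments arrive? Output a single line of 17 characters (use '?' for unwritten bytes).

Fragment 1: offset=0 data="mp" -> buffer=mp???????????????
Fragment 2: offset=9 data="lLIxz" -> buffer=mp???????lLIxz???
Fragment 3: offset=2 data="Broxe" -> buffer=mpBroxe??lLIxz???
Fragment 4: offset=9 data="Pt" -> buffer=mpBroxe??PtIxz???
Fragment 5: offset=7 data="Lo" -> buffer=mpBroxeLoPtIxz???
Fragment 6: offset=14 data="CYG" -> buffer=mpBroxeLoPtIxzCYG

Answer: mpBroxeLoPtIxzCYG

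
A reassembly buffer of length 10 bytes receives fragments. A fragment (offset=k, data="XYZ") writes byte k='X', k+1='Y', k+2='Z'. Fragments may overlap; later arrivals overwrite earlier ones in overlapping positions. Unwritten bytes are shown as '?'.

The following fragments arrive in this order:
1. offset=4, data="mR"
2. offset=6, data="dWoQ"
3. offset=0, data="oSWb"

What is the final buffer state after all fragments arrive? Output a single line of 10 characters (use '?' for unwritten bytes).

Fragment 1: offset=4 data="mR" -> buffer=????mR????
Fragment 2: offset=6 data="dWoQ" -> buffer=????mRdWoQ
Fragment 3: offset=0 data="oSWb" -> buffer=oSWbmRdWoQ

Answer: oSWbmRdWoQ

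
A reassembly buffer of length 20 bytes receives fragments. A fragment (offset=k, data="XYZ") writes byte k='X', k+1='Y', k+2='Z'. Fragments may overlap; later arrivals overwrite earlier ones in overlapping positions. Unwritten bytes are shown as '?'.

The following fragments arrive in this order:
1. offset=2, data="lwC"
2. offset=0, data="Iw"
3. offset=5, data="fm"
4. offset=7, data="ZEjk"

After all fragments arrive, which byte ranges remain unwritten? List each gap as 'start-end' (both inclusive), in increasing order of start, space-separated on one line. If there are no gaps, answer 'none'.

Answer: 11-19

Derivation:
Fragment 1: offset=2 len=3
Fragment 2: offset=0 len=2
Fragment 3: offset=5 len=2
Fragment 4: offset=7 len=4
Gaps: 11-19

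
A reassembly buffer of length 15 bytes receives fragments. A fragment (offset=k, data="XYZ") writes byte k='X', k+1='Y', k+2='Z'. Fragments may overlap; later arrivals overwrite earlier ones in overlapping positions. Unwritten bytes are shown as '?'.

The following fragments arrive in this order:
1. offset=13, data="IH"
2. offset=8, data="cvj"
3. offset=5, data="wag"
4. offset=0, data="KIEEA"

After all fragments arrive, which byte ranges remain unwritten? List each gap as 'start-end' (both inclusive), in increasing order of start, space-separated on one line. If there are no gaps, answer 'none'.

Answer: 11-12

Derivation:
Fragment 1: offset=13 len=2
Fragment 2: offset=8 len=3
Fragment 3: offset=5 len=3
Fragment 4: offset=0 len=5
Gaps: 11-12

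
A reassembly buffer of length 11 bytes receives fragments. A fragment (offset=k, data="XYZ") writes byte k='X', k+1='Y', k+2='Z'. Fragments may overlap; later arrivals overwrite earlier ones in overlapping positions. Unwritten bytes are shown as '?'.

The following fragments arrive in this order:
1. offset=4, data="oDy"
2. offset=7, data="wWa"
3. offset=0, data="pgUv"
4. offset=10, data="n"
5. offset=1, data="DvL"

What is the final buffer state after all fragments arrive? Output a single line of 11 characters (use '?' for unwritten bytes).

Answer: pDvLoDywWan

Derivation:
Fragment 1: offset=4 data="oDy" -> buffer=????oDy????
Fragment 2: offset=7 data="wWa" -> buffer=????oDywWa?
Fragment 3: offset=0 data="pgUv" -> buffer=pgUvoDywWa?
Fragment 4: offset=10 data="n" -> buffer=pgUvoDywWan
Fragment 5: offset=1 data="DvL" -> buffer=pDvLoDywWan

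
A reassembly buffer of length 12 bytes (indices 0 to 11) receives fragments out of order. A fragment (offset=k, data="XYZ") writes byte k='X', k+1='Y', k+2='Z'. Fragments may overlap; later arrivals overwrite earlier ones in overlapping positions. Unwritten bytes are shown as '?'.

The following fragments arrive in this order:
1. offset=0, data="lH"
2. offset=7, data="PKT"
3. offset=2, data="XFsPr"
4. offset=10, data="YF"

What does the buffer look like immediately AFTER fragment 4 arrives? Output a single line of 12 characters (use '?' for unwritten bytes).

Fragment 1: offset=0 data="lH" -> buffer=lH??????????
Fragment 2: offset=7 data="PKT" -> buffer=lH?????PKT??
Fragment 3: offset=2 data="XFsPr" -> buffer=lHXFsPrPKT??
Fragment 4: offset=10 data="YF" -> buffer=lHXFsPrPKTYF

Answer: lHXFsPrPKTYF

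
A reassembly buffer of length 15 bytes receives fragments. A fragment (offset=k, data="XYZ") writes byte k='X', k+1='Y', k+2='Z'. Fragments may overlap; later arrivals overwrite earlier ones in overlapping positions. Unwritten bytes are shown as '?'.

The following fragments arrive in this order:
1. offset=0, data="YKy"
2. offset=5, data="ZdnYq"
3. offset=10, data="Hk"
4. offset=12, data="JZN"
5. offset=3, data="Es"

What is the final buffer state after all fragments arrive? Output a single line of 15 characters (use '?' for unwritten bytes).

Answer: YKyEsZdnYqHkJZN

Derivation:
Fragment 1: offset=0 data="YKy" -> buffer=YKy????????????
Fragment 2: offset=5 data="ZdnYq" -> buffer=YKy??ZdnYq?????
Fragment 3: offset=10 data="Hk" -> buffer=YKy??ZdnYqHk???
Fragment 4: offset=12 data="JZN" -> buffer=YKy??ZdnYqHkJZN
Fragment 5: offset=3 data="Es" -> buffer=YKyEsZdnYqHkJZN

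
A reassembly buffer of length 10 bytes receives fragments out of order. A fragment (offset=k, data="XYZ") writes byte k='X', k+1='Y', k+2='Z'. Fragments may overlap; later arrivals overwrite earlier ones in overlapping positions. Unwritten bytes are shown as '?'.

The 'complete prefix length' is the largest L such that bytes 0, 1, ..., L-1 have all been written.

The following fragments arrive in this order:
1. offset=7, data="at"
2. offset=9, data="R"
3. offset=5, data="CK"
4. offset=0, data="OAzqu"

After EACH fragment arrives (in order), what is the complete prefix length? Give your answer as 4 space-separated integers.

Fragment 1: offset=7 data="at" -> buffer=???????at? -> prefix_len=0
Fragment 2: offset=9 data="R" -> buffer=???????atR -> prefix_len=0
Fragment 3: offset=5 data="CK" -> buffer=?????CKatR -> prefix_len=0
Fragment 4: offset=0 data="OAzqu" -> buffer=OAzquCKatR -> prefix_len=10

Answer: 0 0 0 10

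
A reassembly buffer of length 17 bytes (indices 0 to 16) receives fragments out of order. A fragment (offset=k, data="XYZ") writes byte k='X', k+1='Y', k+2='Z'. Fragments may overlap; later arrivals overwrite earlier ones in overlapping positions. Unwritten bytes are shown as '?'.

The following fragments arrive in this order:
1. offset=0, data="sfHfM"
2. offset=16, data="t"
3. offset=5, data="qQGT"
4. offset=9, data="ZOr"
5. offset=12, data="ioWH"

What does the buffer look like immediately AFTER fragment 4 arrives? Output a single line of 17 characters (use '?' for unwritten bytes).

Fragment 1: offset=0 data="sfHfM" -> buffer=sfHfM????????????
Fragment 2: offset=16 data="t" -> buffer=sfHfM???????????t
Fragment 3: offset=5 data="qQGT" -> buffer=sfHfMqQGT???????t
Fragment 4: offset=9 data="ZOr" -> buffer=sfHfMqQGTZOr????t

Answer: sfHfMqQGTZOr????t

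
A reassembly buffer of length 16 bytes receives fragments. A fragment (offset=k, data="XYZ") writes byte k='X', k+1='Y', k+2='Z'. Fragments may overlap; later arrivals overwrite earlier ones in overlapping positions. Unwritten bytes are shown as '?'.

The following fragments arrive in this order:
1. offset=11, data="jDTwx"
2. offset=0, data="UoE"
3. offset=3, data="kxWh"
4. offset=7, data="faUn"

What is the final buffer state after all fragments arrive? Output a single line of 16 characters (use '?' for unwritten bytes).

Answer: UoEkxWhfaUnjDTwx

Derivation:
Fragment 1: offset=11 data="jDTwx" -> buffer=???????????jDTwx
Fragment 2: offset=0 data="UoE" -> buffer=UoE????????jDTwx
Fragment 3: offset=3 data="kxWh" -> buffer=UoEkxWh????jDTwx
Fragment 4: offset=7 data="faUn" -> buffer=UoEkxWhfaUnjDTwx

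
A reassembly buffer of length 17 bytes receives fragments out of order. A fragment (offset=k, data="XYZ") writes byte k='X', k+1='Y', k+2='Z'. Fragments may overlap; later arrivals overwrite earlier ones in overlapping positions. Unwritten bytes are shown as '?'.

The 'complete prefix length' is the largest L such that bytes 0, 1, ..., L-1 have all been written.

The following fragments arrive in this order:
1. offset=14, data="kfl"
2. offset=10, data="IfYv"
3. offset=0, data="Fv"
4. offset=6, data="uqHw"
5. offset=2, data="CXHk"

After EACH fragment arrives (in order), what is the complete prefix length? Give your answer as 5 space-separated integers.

Fragment 1: offset=14 data="kfl" -> buffer=??????????????kfl -> prefix_len=0
Fragment 2: offset=10 data="IfYv" -> buffer=??????????IfYvkfl -> prefix_len=0
Fragment 3: offset=0 data="Fv" -> buffer=Fv????????IfYvkfl -> prefix_len=2
Fragment 4: offset=6 data="uqHw" -> buffer=Fv????uqHwIfYvkfl -> prefix_len=2
Fragment 5: offset=2 data="CXHk" -> buffer=FvCXHkuqHwIfYvkfl -> prefix_len=17

Answer: 0 0 2 2 17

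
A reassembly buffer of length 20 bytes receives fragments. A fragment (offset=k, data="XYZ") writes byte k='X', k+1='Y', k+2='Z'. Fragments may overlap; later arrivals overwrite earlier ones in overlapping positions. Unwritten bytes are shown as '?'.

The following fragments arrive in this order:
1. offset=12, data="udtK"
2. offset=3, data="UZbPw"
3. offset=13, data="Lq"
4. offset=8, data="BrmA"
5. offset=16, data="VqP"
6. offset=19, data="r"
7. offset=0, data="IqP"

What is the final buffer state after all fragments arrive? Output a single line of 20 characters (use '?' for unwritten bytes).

Answer: IqPUZbPwBrmAuLqKVqPr

Derivation:
Fragment 1: offset=12 data="udtK" -> buffer=????????????udtK????
Fragment 2: offset=3 data="UZbPw" -> buffer=???UZbPw????udtK????
Fragment 3: offset=13 data="Lq" -> buffer=???UZbPw????uLqK????
Fragment 4: offset=8 data="BrmA" -> buffer=???UZbPwBrmAuLqK????
Fragment 5: offset=16 data="VqP" -> buffer=???UZbPwBrmAuLqKVqP?
Fragment 6: offset=19 data="r" -> buffer=???UZbPwBrmAuLqKVqPr
Fragment 7: offset=0 data="IqP" -> buffer=IqPUZbPwBrmAuLqKVqPr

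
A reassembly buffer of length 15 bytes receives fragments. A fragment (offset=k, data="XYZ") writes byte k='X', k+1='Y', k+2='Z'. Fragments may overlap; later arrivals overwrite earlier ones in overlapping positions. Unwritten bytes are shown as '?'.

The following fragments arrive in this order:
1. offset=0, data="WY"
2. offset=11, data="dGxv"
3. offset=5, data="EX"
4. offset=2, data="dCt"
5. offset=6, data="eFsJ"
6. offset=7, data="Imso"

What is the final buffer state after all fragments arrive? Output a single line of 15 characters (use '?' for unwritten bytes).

Fragment 1: offset=0 data="WY" -> buffer=WY?????????????
Fragment 2: offset=11 data="dGxv" -> buffer=WY?????????dGxv
Fragment 3: offset=5 data="EX" -> buffer=WY???EX????dGxv
Fragment 4: offset=2 data="dCt" -> buffer=WYdCtEX????dGxv
Fragment 5: offset=6 data="eFsJ" -> buffer=WYdCtEeFsJ?dGxv
Fragment 6: offset=7 data="Imso" -> buffer=WYdCtEeImsodGxv

Answer: WYdCtEeImsodGxv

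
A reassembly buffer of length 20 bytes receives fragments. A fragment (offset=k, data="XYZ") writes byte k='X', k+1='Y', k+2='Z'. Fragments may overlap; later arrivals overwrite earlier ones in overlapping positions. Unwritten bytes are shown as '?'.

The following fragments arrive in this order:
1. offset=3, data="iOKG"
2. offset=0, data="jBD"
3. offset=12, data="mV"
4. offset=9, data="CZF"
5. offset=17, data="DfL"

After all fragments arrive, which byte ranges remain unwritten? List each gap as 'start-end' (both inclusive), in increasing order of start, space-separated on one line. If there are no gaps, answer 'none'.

Answer: 7-8 14-16

Derivation:
Fragment 1: offset=3 len=4
Fragment 2: offset=0 len=3
Fragment 3: offset=12 len=2
Fragment 4: offset=9 len=3
Fragment 5: offset=17 len=3
Gaps: 7-8 14-16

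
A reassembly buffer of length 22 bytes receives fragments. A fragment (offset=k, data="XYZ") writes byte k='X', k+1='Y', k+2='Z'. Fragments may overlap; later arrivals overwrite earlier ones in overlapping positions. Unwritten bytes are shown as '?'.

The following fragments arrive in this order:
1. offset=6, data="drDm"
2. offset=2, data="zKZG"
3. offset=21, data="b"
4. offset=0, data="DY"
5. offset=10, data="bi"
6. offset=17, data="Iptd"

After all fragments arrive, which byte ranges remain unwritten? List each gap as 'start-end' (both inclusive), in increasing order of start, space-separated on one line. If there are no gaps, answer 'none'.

Fragment 1: offset=6 len=4
Fragment 2: offset=2 len=4
Fragment 3: offset=21 len=1
Fragment 4: offset=0 len=2
Fragment 5: offset=10 len=2
Fragment 6: offset=17 len=4
Gaps: 12-16

Answer: 12-16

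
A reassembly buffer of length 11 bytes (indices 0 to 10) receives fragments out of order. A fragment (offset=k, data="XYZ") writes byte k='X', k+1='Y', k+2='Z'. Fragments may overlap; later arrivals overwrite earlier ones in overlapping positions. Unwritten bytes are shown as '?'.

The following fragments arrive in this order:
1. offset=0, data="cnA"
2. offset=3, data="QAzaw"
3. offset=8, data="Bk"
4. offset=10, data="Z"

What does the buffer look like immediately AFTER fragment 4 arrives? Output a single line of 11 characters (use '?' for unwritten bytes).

Answer: cnAQAzawBkZ

Derivation:
Fragment 1: offset=0 data="cnA" -> buffer=cnA????????
Fragment 2: offset=3 data="QAzaw" -> buffer=cnAQAzaw???
Fragment 3: offset=8 data="Bk" -> buffer=cnAQAzawBk?
Fragment 4: offset=10 data="Z" -> buffer=cnAQAzawBkZ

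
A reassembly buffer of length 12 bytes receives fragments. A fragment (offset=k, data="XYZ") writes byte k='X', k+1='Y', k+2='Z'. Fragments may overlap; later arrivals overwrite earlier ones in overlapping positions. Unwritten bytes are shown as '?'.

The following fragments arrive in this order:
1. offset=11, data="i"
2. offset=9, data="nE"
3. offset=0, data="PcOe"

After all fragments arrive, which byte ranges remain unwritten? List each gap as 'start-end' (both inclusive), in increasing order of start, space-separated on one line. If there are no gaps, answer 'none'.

Answer: 4-8

Derivation:
Fragment 1: offset=11 len=1
Fragment 2: offset=9 len=2
Fragment 3: offset=0 len=4
Gaps: 4-8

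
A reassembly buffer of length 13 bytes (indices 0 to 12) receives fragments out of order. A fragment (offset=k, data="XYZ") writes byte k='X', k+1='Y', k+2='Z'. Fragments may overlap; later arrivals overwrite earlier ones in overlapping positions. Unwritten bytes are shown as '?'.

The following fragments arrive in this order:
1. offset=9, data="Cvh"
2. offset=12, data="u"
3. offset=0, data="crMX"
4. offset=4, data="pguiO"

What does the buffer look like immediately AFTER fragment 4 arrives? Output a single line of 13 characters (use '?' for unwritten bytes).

Fragment 1: offset=9 data="Cvh" -> buffer=?????????Cvh?
Fragment 2: offset=12 data="u" -> buffer=?????????Cvhu
Fragment 3: offset=0 data="crMX" -> buffer=crMX?????Cvhu
Fragment 4: offset=4 data="pguiO" -> buffer=crMXpguiOCvhu

Answer: crMXpguiOCvhu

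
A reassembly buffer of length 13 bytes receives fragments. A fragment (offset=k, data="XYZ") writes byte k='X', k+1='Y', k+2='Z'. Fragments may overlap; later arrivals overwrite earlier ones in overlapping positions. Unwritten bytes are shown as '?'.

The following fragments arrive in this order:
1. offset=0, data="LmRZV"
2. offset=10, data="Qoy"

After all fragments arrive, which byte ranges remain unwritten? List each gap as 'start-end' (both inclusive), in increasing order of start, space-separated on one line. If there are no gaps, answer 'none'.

Answer: 5-9

Derivation:
Fragment 1: offset=0 len=5
Fragment 2: offset=10 len=3
Gaps: 5-9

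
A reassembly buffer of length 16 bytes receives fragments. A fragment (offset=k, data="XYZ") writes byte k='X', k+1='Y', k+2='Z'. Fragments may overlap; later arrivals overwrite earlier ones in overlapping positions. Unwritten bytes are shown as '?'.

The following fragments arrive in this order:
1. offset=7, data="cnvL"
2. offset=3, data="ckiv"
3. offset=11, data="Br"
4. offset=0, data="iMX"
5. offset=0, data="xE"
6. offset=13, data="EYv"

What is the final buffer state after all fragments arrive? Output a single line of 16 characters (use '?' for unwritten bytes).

Answer: xEXckivcnvLBrEYv

Derivation:
Fragment 1: offset=7 data="cnvL" -> buffer=???????cnvL?????
Fragment 2: offset=3 data="ckiv" -> buffer=???ckivcnvL?????
Fragment 3: offset=11 data="Br" -> buffer=???ckivcnvLBr???
Fragment 4: offset=0 data="iMX" -> buffer=iMXckivcnvLBr???
Fragment 5: offset=0 data="xE" -> buffer=xEXckivcnvLBr???
Fragment 6: offset=13 data="EYv" -> buffer=xEXckivcnvLBrEYv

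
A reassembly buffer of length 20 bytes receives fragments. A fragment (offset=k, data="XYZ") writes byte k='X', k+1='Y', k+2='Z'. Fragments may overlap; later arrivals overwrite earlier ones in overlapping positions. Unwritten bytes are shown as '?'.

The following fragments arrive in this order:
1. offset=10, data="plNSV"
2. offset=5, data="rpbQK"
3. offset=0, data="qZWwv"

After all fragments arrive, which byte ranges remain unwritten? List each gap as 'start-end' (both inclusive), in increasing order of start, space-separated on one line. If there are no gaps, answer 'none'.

Fragment 1: offset=10 len=5
Fragment 2: offset=5 len=5
Fragment 3: offset=0 len=5
Gaps: 15-19

Answer: 15-19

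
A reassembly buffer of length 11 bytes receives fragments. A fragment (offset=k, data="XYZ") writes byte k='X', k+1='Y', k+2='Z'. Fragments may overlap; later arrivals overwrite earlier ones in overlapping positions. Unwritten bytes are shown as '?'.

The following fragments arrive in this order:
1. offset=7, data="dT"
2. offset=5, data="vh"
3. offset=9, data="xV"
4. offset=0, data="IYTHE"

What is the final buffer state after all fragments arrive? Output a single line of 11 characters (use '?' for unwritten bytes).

Answer: IYTHEvhdTxV

Derivation:
Fragment 1: offset=7 data="dT" -> buffer=???????dT??
Fragment 2: offset=5 data="vh" -> buffer=?????vhdT??
Fragment 3: offset=9 data="xV" -> buffer=?????vhdTxV
Fragment 4: offset=0 data="IYTHE" -> buffer=IYTHEvhdTxV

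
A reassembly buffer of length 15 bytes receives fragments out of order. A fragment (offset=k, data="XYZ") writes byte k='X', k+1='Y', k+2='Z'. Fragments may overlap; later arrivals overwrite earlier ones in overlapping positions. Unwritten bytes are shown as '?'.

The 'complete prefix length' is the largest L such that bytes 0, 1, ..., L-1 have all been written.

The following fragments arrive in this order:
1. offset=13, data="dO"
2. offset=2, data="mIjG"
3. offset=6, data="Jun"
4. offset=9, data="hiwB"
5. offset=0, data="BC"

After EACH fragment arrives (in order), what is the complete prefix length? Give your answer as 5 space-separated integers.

Fragment 1: offset=13 data="dO" -> buffer=?????????????dO -> prefix_len=0
Fragment 2: offset=2 data="mIjG" -> buffer=??mIjG???????dO -> prefix_len=0
Fragment 3: offset=6 data="Jun" -> buffer=??mIjGJun????dO -> prefix_len=0
Fragment 4: offset=9 data="hiwB" -> buffer=??mIjGJunhiwBdO -> prefix_len=0
Fragment 5: offset=0 data="BC" -> buffer=BCmIjGJunhiwBdO -> prefix_len=15

Answer: 0 0 0 0 15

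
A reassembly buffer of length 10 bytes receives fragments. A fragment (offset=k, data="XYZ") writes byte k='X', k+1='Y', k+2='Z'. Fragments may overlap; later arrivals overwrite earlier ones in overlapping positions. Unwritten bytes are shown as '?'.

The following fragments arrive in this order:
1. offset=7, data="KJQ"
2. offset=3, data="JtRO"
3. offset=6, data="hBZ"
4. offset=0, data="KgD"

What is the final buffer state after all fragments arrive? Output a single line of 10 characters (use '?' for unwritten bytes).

Answer: KgDJtRhBZQ

Derivation:
Fragment 1: offset=7 data="KJQ" -> buffer=???????KJQ
Fragment 2: offset=3 data="JtRO" -> buffer=???JtROKJQ
Fragment 3: offset=6 data="hBZ" -> buffer=???JtRhBZQ
Fragment 4: offset=0 data="KgD" -> buffer=KgDJtRhBZQ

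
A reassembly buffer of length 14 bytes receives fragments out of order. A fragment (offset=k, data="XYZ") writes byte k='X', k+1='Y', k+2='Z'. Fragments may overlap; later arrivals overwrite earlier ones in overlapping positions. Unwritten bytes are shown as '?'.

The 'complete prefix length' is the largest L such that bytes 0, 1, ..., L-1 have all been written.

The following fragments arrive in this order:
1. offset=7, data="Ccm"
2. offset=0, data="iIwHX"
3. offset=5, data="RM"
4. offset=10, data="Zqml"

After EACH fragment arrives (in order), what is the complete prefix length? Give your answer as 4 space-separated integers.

Answer: 0 5 10 14

Derivation:
Fragment 1: offset=7 data="Ccm" -> buffer=???????Ccm???? -> prefix_len=0
Fragment 2: offset=0 data="iIwHX" -> buffer=iIwHX??Ccm???? -> prefix_len=5
Fragment 3: offset=5 data="RM" -> buffer=iIwHXRMCcm???? -> prefix_len=10
Fragment 4: offset=10 data="Zqml" -> buffer=iIwHXRMCcmZqml -> prefix_len=14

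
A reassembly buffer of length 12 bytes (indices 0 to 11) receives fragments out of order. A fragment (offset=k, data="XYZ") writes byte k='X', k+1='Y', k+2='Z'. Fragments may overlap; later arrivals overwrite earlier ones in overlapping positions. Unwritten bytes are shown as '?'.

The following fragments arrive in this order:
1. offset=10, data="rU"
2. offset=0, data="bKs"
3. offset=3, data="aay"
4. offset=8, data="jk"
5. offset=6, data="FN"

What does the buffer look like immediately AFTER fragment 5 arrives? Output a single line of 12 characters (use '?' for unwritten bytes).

Fragment 1: offset=10 data="rU" -> buffer=??????????rU
Fragment 2: offset=0 data="bKs" -> buffer=bKs???????rU
Fragment 3: offset=3 data="aay" -> buffer=bKsaay????rU
Fragment 4: offset=8 data="jk" -> buffer=bKsaay??jkrU
Fragment 5: offset=6 data="FN" -> buffer=bKsaayFNjkrU

Answer: bKsaayFNjkrU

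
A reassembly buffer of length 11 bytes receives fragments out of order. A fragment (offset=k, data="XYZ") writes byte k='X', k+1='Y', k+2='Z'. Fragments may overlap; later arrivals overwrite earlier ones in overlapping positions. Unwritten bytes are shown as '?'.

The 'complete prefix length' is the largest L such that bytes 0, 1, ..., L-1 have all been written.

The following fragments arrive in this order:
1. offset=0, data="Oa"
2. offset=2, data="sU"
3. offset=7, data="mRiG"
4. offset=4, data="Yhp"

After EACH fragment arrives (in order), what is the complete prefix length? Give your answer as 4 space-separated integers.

Answer: 2 4 4 11

Derivation:
Fragment 1: offset=0 data="Oa" -> buffer=Oa????????? -> prefix_len=2
Fragment 2: offset=2 data="sU" -> buffer=OasU??????? -> prefix_len=4
Fragment 3: offset=7 data="mRiG" -> buffer=OasU???mRiG -> prefix_len=4
Fragment 4: offset=4 data="Yhp" -> buffer=OasUYhpmRiG -> prefix_len=11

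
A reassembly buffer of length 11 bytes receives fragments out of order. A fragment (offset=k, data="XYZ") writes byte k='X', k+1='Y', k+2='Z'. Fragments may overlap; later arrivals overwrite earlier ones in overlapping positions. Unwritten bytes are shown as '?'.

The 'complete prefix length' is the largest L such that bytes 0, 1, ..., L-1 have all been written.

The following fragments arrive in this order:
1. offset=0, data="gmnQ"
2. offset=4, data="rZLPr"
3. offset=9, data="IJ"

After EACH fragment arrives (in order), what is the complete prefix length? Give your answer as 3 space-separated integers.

Fragment 1: offset=0 data="gmnQ" -> buffer=gmnQ??????? -> prefix_len=4
Fragment 2: offset=4 data="rZLPr" -> buffer=gmnQrZLPr?? -> prefix_len=9
Fragment 3: offset=9 data="IJ" -> buffer=gmnQrZLPrIJ -> prefix_len=11

Answer: 4 9 11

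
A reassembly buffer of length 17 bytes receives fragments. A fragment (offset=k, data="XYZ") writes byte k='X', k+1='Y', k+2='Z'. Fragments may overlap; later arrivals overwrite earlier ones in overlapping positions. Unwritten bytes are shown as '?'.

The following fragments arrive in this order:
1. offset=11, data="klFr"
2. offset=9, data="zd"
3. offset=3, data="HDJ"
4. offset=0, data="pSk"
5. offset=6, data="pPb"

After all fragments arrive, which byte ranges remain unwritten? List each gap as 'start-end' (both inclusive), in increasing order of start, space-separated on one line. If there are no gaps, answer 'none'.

Fragment 1: offset=11 len=4
Fragment 2: offset=9 len=2
Fragment 3: offset=3 len=3
Fragment 4: offset=0 len=3
Fragment 5: offset=6 len=3
Gaps: 15-16

Answer: 15-16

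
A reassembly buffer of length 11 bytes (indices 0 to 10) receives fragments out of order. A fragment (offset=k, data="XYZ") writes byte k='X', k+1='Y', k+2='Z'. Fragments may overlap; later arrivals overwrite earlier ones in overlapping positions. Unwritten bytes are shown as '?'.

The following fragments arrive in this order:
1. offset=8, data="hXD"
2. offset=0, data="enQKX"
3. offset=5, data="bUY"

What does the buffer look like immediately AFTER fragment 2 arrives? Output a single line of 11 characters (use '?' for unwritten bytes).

Fragment 1: offset=8 data="hXD" -> buffer=????????hXD
Fragment 2: offset=0 data="enQKX" -> buffer=enQKX???hXD

Answer: enQKX???hXD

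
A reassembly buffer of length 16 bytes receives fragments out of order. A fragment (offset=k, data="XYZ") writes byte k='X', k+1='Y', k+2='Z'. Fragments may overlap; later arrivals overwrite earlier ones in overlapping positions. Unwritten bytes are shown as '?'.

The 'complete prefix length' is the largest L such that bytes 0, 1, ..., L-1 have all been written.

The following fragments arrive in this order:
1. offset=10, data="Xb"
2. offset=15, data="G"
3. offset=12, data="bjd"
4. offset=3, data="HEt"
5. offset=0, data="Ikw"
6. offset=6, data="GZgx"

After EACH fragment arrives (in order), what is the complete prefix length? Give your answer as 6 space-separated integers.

Answer: 0 0 0 0 6 16

Derivation:
Fragment 1: offset=10 data="Xb" -> buffer=??????????Xb???? -> prefix_len=0
Fragment 2: offset=15 data="G" -> buffer=??????????Xb???G -> prefix_len=0
Fragment 3: offset=12 data="bjd" -> buffer=??????????XbbjdG -> prefix_len=0
Fragment 4: offset=3 data="HEt" -> buffer=???HEt????XbbjdG -> prefix_len=0
Fragment 5: offset=0 data="Ikw" -> buffer=IkwHEt????XbbjdG -> prefix_len=6
Fragment 6: offset=6 data="GZgx" -> buffer=IkwHEtGZgxXbbjdG -> prefix_len=16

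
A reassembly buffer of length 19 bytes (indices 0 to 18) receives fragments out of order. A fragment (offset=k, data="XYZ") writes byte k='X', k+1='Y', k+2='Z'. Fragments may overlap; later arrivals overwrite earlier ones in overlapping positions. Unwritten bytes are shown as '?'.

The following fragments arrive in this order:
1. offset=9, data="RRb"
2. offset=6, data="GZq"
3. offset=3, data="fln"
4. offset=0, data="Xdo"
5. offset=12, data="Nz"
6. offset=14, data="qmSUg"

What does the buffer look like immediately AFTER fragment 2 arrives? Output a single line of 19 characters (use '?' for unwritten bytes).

Fragment 1: offset=9 data="RRb" -> buffer=?????????RRb???????
Fragment 2: offset=6 data="GZq" -> buffer=??????GZqRRb???????

Answer: ??????GZqRRb???????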